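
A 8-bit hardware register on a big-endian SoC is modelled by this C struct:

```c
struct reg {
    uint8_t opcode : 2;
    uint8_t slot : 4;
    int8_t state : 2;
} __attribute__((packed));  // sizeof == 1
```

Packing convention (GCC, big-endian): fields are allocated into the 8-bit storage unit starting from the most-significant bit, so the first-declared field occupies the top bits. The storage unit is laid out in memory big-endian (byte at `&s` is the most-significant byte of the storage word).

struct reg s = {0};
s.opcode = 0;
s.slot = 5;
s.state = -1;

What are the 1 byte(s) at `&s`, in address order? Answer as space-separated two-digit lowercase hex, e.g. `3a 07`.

17

opcode (2b) val=0 bits=0x0 at bit 6: 0x00
slot (4b) val=5 bits=0x5 at bit 2: 0x14
state (2b) val=-1 bits=0x3 at bit 0: 0x17
word = 0x17 → big-endian bytes:
  [0]=0x17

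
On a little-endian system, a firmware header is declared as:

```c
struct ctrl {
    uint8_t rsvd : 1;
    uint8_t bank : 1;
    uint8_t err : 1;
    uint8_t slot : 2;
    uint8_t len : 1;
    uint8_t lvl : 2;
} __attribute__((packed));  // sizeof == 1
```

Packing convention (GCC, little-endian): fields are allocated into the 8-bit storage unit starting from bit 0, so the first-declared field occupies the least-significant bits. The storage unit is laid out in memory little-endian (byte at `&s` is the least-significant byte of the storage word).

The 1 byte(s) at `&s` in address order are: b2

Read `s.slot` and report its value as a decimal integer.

2

[0]=0xb2 (little-endian) → word 0xb2
rsvd:1 @ bit 0 → (0xb2>>0)&0x1 = 0x0
bank:1 @ bit 1 → (0xb2>>1)&0x1 = 0x1
err:1 @ bit 2 → (0xb2>>2)&0x1 = 0x0
slot:2 @ bit 3 → (0xb2>>3)&0x3 = 0x2  ←
len:1 @ bit 5 → (0xb2>>5)&0x1 = 0x1
lvl:2 @ bit 6 → (0xb2>>6)&0x3 = 0x2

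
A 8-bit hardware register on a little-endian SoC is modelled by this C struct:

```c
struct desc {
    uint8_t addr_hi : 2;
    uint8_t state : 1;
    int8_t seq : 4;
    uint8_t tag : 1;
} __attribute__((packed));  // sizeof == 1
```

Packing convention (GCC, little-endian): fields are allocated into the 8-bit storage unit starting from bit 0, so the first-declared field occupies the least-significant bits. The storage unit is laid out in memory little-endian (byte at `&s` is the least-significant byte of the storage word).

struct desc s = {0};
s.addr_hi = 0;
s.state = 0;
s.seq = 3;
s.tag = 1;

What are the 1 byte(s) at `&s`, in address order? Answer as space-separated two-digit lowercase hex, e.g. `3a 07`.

98

addr_hi:2 = 0 → 0x0 << 0 → word 0x00
state:1 = 0 → 0x0 << 2 → word 0x00
seq:4 = 3 → 0x3 << 3 → word 0x18
tag:1 = 1 → 0x1 << 7 → word 0x98
word = 0x98 → little-endian bytes:
  [0]=0x98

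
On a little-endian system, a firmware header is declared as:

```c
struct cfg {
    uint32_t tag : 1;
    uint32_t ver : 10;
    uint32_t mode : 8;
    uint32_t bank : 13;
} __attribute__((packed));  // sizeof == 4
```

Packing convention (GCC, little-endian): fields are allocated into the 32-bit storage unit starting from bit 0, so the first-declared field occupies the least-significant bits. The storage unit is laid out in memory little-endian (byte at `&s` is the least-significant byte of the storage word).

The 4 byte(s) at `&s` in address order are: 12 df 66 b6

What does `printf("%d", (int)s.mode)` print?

219

[0]=0x12 [1]=0xdf [2]=0x66 [3]=0xb6 (little-endian) → word 0xb666df12
tag [0+:1] = (word>>0) & 0x1 = 0
ver [1+:10] = (word>>1) & 0x3ff = 905
mode [11+:8] = (word>>11) & 0xff = 219  ←
bank [19+:13] = (word>>19) & 0x1fff = 5836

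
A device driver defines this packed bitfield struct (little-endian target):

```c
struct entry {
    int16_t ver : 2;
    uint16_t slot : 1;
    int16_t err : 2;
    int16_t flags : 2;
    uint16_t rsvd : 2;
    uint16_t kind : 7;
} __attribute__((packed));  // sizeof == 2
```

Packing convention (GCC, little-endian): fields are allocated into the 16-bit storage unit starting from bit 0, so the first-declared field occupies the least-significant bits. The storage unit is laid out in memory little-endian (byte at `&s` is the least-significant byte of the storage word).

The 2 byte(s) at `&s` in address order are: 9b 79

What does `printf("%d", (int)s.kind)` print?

60

[0]=0x9b [1]=0x79 (little-endian) → word 0x799b
ver:2 @ bit 0 → (0x799b>>0)&0x3 = 0x3
slot:1 @ bit 2 → (0x799b>>2)&0x1 = 0x0
err:2 @ bit 3 → (0x799b>>3)&0x3 = 0x3
flags:2 @ bit 5 → (0x799b>>5)&0x3 = 0x0
rsvd:2 @ bit 7 → (0x799b>>7)&0x3 = 0x3
kind:7 @ bit 9 → (0x799b>>9)&0x7f = 0x3c  ←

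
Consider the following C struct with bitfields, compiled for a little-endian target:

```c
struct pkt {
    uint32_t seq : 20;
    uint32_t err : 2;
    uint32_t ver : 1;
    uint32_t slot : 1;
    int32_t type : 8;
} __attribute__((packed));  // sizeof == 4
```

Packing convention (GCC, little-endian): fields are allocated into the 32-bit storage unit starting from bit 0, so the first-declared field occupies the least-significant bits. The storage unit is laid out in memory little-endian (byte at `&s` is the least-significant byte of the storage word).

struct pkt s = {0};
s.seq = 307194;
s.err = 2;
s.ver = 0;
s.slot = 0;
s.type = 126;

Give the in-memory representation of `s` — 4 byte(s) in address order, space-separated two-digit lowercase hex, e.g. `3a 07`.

seq:20 = 307194 → 0x4affa << 0 → word 0x0004affa
err:2 = 2 → 0x2 << 20 → word 0x0024affa
ver:1 = 0 → 0x0 << 22 → word 0x0024affa
slot:1 = 0 → 0x0 << 23 → word 0x0024affa
type:8 = 126 → 0x7e << 24 → word 0x7e24affa
word = 0x7e24affa → little-endian bytes:
  [0]=0xfa  [1]=0xaf  [2]=0x24  [3]=0x7e

fa af 24 7e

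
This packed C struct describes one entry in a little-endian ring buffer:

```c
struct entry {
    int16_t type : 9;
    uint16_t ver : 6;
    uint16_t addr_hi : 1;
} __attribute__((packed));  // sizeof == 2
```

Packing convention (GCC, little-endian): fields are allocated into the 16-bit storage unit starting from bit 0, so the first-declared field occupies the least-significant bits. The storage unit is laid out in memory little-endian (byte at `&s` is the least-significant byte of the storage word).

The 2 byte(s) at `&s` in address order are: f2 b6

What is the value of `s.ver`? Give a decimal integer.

27

[0]=0xf2 [1]=0xb6 (little-endian) → word 0xb6f2
type:9 @ bit 0 → (0xb6f2>>0)&0x1ff = 0xf2
ver:6 @ bit 9 → (0xb6f2>>9)&0x3f = 0x1b  ←
addr_hi:1 @ bit 15 → (0xb6f2>>15)&0x1 = 0x1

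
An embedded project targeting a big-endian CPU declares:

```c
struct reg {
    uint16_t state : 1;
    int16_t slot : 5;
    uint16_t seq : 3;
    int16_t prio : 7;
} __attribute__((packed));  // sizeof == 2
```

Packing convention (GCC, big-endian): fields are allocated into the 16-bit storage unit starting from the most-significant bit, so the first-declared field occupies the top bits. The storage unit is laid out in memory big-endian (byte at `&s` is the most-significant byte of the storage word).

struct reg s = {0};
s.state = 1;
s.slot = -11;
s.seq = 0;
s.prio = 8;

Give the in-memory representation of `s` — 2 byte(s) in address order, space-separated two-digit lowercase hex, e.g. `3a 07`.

state (1b) val=1 bits=0x1 at bit 15: 0x8000
slot (5b) val=-11 bits=0x15 at bit 10: 0xd400
seq (3b) val=0 bits=0x0 at bit 7: 0xd400
prio (7b) val=8 bits=0x8 at bit 0: 0xd408
word = 0xd408 → big-endian bytes:
  [0]=0xd4  [1]=0x08

d4 08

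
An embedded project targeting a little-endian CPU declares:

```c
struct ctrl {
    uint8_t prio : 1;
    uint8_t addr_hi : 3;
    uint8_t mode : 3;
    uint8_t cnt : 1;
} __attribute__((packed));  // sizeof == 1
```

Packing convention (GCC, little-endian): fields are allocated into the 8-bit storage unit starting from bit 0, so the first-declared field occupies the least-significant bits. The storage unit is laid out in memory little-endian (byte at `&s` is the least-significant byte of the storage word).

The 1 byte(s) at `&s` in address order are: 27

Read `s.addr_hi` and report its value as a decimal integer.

3

[0]=0x27 (little-endian) → word 0x27
prio [0+:1] = (word>>0) & 0x1 = 1
addr_hi [1+:3] = (word>>1) & 0x7 = 3  ←
mode [4+:3] = (word>>4) & 0x7 = 2
cnt [7+:1] = (word>>7) & 0x1 = 0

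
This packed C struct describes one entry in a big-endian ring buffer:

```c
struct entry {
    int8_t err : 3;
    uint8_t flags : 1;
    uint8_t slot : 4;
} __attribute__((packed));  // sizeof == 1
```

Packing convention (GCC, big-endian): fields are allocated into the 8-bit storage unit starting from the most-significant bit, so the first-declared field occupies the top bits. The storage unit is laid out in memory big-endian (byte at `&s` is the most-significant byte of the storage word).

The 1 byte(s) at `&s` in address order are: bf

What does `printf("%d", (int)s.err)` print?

[0]=0xbf (big-endian) → word 0xbf
err [5+:3] = (word>>5) & 0x7 = 5  ←
flags [4+:1] = (word>>4) & 0x1 = 1
slot [0+:4] = (word>>0) & 0xf = 15
err signed 3b, MSB=1: 5 - 8 = -3

-3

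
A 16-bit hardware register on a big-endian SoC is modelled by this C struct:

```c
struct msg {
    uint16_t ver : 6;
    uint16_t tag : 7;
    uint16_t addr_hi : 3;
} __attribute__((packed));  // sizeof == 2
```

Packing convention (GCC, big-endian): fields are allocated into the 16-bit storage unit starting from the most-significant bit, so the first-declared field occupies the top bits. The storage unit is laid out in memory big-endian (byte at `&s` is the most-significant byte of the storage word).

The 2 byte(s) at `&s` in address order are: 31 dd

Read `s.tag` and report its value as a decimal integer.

59

[0]=0x31 [1]=0xdd (big-endian) → word 0x31dd
ver [10+:6] = (word>>10) & 0x3f = 12
tag [3+:7] = (word>>3) & 0x7f = 59  ←
addr_hi [0+:3] = (word>>0) & 0x7 = 5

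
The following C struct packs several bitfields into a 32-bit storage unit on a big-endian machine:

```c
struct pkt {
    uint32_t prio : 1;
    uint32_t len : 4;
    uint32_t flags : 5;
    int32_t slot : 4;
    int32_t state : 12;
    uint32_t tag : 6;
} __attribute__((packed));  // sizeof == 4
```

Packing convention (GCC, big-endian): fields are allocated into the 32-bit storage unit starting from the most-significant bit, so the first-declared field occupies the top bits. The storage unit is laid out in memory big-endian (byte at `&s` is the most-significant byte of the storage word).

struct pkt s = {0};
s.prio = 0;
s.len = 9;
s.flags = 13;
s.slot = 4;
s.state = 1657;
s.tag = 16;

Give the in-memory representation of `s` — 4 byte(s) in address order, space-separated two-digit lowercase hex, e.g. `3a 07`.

4b 51 9e 50

prio (1b) val=0 bits=0x0 at bit 31: 0x00000000
len (4b) val=9 bits=0x9 at bit 27: 0x48000000
flags (5b) val=13 bits=0xd at bit 22: 0x4b400000
slot (4b) val=4 bits=0x4 at bit 18: 0x4b500000
state (12b) val=1657 bits=0x679 at bit 6: 0x4b519e40
tag (6b) val=16 bits=0x10 at bit 0: 0x4b519e50
word = 0x4b519e50 → big-endian bytes:
  [0]=0x4b  [1]=0x51  [2]=0x9e  [3]=0x50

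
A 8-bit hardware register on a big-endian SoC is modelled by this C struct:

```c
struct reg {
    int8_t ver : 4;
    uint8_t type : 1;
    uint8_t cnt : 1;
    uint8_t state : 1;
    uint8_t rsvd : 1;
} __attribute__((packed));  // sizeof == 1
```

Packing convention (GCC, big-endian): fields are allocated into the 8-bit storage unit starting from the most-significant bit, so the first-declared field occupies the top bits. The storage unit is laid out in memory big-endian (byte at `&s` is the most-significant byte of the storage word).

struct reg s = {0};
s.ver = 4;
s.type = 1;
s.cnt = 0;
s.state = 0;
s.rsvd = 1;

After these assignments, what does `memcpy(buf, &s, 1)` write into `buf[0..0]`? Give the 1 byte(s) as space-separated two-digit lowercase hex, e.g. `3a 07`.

49

ver (4b) val=4 bits=0x4 at bit 4: 0x40
type (1b) val=1 bits=0x1 at bit 3: 0x48
cnt (1b) val=0 bits=0x0 at bit 2: 0x48
state (1b) val=0 bits=0x0 at bit 1: 0x48
rsvd (1b) val=1 bits=0x1 at bit 0: 0x49
word = 0x49 → big-endian bytes:
  [0]=0x49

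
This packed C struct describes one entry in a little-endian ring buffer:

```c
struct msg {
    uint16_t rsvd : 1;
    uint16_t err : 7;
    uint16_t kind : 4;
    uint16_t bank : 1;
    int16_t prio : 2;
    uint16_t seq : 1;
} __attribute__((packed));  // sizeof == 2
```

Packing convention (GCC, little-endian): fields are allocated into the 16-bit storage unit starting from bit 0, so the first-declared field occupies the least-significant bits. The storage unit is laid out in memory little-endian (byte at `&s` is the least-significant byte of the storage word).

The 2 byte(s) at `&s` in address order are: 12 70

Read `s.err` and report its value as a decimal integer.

9

[0]=0x12 [1]=0x70 (little-endian) → word 0x7012
rsvd:1 @ bit 0 → (0x7012>>0)&0x1 = 0x0
err:7 @ bit 1 → (0x7012>>1)&0x7f = 0x9  ←
kind:4 @ bit 8 → (0x7012>>8)&0xf = 0x0
bank:1 @ bit 12 → (0x7012>>12)&0x1 = 0x1
prio:2 @ bit 13 → (0x7012>>13)&0x3 = 0x3
seq:1 @ bit 15 → (0x7012>>15)&0x1 = 0x0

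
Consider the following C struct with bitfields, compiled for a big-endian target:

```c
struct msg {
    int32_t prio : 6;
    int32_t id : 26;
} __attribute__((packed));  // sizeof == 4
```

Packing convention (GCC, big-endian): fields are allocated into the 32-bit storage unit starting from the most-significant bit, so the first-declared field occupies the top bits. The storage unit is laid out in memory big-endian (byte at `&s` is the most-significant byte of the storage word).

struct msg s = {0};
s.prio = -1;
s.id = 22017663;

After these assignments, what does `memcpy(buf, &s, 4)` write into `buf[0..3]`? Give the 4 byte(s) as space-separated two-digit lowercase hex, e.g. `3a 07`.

fd 4f f6 7f

prio (6b) val=-1 bits=0x3f at bit 26: 0xfc000000
id (26b) val=22017663 bits=0x14ff67f at bit 0: 0xfd4ff67f
word = 0xfd4ff67f → big-endian bytes:
  [0]=0xfd  [1]=0x4f  [2]=0xf6  [3]=0x7f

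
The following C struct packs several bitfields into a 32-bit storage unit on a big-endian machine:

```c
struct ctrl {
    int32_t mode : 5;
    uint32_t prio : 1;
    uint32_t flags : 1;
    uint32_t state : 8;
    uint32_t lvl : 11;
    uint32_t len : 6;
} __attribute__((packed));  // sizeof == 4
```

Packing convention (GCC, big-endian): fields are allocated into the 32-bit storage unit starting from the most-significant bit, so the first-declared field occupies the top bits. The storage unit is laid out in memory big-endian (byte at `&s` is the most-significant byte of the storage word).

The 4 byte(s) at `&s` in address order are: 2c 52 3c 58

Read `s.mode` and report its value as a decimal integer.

5

[0]=0x2c [1]=0x52 [2]=0x3c [3]=0x58 (big-endian) → word 0x2c523c58
mode:5 @ bit 27 → (0x2c523c58>>27)&0x1f = 0x5  ←
prio:1 @ bit 26 → (0x2c523c58>>26)&0x1 = 0x1
flags:1 @ bit 25 → (0x2c523c58>>25)&0x1 = 0x0
state:8 @ bit 17 → (0x2c523c58>>17)&0xff = 0x29
lvl:11 @ bit 6 → (0x2c523c58>>6)&0x7ff = 0xf1
len:6 @ bit 0 → (0x2c523c58>>0)&0x3f = 0x18
mode signed 5b, MSB=0: value = 5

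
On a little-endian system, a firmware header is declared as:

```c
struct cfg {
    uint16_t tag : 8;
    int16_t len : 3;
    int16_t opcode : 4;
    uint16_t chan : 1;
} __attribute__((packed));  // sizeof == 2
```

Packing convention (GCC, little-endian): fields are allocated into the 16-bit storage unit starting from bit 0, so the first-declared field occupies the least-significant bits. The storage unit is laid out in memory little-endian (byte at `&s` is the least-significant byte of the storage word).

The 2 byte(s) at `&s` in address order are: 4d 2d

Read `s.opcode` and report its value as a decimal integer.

[0]=0x4d [1]=0x2d (little-endian) → word 0x2d4d
tag:8 @ bit 0 → (0x2d4d>>0)&0xff = 0x4d
len:3 @ bit 8 → (0x2d4d>>8)&0x7 = 0x5
opcode:4 @ bit 11 → (0x2d4d>>11)&0xf = 0x5  ←
chan:1 @ bit 15 → (0x2d4d>>15)&0x1 = 0x0
opcode signed 4b, MSB=0: value = 5

5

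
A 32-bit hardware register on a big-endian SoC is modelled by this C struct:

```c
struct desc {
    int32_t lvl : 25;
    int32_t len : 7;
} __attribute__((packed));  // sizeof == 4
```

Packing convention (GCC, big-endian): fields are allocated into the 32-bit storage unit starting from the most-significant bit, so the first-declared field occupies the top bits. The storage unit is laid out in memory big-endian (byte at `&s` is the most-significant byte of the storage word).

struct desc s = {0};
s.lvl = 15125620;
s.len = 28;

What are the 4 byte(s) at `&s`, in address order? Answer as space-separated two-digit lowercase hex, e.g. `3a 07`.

lvl:25 = 15125620 → 0xe6cc74 << 7 → word 0x73663a00
len:7 = 28 → 0x1c << 0 → word 0x73663a1c
word = 0x73663a1c → big-endian bytes:
  [0]=0x73  [1]=0x66  [2]=0x3a  [3]=0x1c

73 66 3a 1c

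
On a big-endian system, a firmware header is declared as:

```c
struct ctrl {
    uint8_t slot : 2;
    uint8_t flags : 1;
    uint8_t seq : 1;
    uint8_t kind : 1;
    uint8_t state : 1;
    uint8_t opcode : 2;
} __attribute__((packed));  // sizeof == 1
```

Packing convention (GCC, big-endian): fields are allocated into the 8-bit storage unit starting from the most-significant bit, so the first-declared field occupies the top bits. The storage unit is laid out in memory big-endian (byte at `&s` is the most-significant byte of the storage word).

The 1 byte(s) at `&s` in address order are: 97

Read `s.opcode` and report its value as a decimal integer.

3

[0]=0x97 (big-endian) → word 0x97
slot [6+:2] = (word>>6) & 0x3 = 2
flags [5+:1] = (word>>5) & 0x1 = 0
seq [4+:1] = (word>>4) & 0x1 = 1
kind [3+:1] = (word>>3) & 0x1 = 0
state [2+:1] = (word>>2) & 0x1 = 1
opcode [0+:2] = (word>>0) & 0x3 = 3  ←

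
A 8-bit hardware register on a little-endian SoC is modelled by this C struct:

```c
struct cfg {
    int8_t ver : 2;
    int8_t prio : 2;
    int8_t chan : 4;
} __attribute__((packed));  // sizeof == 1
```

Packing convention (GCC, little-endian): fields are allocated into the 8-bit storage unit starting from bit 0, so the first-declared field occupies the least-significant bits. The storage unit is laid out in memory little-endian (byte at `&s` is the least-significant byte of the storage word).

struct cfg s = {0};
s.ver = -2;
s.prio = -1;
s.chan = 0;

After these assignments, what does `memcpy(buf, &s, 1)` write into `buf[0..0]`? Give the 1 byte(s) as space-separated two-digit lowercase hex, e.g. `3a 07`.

0e

[0+:2] ver=-2 & 0x3 = 0x2; word=0x02
[2+:2] prio=-1 & 0x3 = 0x3; word=0x0e
[4+:4] chan=0 & 0xf = 0x0; word=0x0e
word = 0x0e → little-endian bytes:
  [0]=0x0e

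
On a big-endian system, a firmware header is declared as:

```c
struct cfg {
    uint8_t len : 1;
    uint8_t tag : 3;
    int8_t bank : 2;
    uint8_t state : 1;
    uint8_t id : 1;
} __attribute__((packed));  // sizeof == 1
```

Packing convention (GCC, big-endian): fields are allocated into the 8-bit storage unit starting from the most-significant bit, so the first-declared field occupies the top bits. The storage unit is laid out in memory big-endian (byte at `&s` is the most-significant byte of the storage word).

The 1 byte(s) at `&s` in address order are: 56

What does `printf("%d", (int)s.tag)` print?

[0]=0x56 (big-endian) → word 0x56
len [7+:1] = (word>>7) & 0x1 = 0
tag [4+:3] = (word>>4) & 0x7 = 5  ←
bank [2+:2] = (word>>2) & 0x3 = 1
state [1+:1] = (word>>1) & 0x1 = 1
id [0+:1] = (word>>0) & 0x1 = 0

5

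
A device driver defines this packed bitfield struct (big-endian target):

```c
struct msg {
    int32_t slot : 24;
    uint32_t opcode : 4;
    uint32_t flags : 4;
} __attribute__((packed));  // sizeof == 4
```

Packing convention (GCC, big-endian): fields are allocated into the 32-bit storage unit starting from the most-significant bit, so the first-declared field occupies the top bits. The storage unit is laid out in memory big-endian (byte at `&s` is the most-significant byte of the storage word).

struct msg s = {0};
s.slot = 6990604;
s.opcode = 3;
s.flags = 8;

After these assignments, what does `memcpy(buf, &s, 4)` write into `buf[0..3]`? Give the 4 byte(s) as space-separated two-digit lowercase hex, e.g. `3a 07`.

slot (24b) val=6990604 bits=0x6aab0c at bit 8: 0x6aab0c00
opcode (4b) val=3 bits=0x3 at bit 4: 0x6aab0c30
flags (4b) val=8 bits=0x8 at bit 0: 0x6aab0c38
word = 0x6aab0c38 → big-endian bytes:
  [0]=0x6a  [1]=0xab  [2]=0x0c  [3]=0x38

6a ab 0c 38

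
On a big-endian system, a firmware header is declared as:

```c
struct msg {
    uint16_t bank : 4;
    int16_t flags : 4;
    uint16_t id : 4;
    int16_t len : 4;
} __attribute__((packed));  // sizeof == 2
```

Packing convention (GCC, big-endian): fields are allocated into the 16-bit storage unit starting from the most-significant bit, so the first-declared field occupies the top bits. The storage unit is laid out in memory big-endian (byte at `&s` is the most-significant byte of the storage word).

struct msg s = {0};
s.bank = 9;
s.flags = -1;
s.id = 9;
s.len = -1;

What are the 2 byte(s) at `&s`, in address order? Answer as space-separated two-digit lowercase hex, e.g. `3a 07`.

9f 9f

bank (4b) val=9 bits=0x9 at bit 12: 0x9000
flags (4b) val=-1 bits=0xf at bit 8: 0x9f00
id (4b) val=9 bits=0x9 at bit 4: 0x9f90
len (4b) val=-1 bits=0xf at bit 0: 0x9f9f
word = 0x9f9f → big-endian bytes:
  [0]=0x9f  [1]=0x9f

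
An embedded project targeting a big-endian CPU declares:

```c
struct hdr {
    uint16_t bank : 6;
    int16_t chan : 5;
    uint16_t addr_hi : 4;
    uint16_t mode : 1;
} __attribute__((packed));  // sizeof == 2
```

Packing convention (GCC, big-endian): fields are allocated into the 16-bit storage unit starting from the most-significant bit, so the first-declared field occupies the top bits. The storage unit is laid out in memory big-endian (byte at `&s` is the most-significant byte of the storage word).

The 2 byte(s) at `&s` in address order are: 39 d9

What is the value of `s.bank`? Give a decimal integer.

[0]=0x39 [1]=0xd9 (big-endian) → word 0x39d9
bank:6 @ bit 10 → (0x39d9>>10)&0x3f = 0xe  ←
chan:5 @ bit 5 → (0x39d9>>5)&0x1f = 0xe
addr_hi:4 @ bit 1 → (0x39d9>>1)&0xf = 0xc
mode:1 @ bit 0 → (0x39d9>>0)&0x1 = 0x1

14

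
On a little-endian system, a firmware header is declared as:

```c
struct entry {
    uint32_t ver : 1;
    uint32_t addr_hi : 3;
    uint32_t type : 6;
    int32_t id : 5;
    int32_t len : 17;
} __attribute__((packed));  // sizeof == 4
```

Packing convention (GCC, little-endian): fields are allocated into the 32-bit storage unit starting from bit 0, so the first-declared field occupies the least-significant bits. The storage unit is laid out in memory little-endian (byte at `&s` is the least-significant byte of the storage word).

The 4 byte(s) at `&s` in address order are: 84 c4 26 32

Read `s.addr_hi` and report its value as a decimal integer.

2

[0]=0x84 [1]=0xc4 [2]=0x26 [3]=0x32 (little-endian) → word 0x3226c484
ver:1 @ bit 0 → (0x3226c484>>0)&0x1 = 0x0
addr_hi:3 @ bit 1 → (0x3226c484>>1)&0x7 = 0x2  ←
type:6 @ bit 4 → (0x3226c484>>4)&0x3f = 0x8
id:5 @ bit 10 → (0x3226c484>>10)&0x1f = 0x11
len:17 @ bit 15 → (0x3226c484>>15)&0x1ffff = 0x644d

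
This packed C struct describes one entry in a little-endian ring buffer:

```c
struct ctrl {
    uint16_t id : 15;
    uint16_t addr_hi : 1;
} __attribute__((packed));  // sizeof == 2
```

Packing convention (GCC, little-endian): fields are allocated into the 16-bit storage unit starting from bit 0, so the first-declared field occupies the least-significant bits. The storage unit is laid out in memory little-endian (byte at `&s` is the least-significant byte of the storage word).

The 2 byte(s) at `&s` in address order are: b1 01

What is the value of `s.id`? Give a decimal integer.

433

[0]=0xb1 [1]=0x01 (little-endian) → word 0x01b1
id:15 @ bit 0 → (0x01b1>>0)&0x7fff = 0x1b1  ←
addr_hi:1 @ bit 15 → (0x01b1>>15)&0x1 = 0x0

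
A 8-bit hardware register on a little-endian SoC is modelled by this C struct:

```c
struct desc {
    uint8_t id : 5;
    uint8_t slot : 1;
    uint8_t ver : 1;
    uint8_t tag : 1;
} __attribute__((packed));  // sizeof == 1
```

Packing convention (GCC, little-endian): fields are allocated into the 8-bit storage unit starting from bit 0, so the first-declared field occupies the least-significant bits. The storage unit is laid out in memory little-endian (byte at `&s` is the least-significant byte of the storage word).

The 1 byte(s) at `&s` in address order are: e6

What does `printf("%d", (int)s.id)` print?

6

[0]=0xe6 (little-endian) → word 0xe6
id:5 @ bit 0 → (0xe6>>0)&0x1f = 0x6  ←
slot:1 @ bit 5 → (0xe6>>5)&0x1 = 0x1
ver:1 @ bit 6 → (0xe6>>6)&0x1 = 0x1
tag:1 @ bit 7 → (0xe6>>7)&0x1 = 0x1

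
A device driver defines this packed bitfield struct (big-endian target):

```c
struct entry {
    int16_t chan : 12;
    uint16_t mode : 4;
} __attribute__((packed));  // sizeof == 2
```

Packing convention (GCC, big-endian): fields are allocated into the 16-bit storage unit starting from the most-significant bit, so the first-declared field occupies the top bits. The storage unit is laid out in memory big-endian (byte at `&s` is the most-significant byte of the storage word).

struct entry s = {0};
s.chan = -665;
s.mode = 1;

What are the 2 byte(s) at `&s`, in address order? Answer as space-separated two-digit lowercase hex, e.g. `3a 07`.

d6 71

[4+:12] chan=-665 & 0xfff = 0xd67; word=0xd670
[0+:4] mode=1 & 0xf = 0x1; word=0xd671
word = 0xd671 → big-endian bytes:
  [0]=0xd6  [1]=0x71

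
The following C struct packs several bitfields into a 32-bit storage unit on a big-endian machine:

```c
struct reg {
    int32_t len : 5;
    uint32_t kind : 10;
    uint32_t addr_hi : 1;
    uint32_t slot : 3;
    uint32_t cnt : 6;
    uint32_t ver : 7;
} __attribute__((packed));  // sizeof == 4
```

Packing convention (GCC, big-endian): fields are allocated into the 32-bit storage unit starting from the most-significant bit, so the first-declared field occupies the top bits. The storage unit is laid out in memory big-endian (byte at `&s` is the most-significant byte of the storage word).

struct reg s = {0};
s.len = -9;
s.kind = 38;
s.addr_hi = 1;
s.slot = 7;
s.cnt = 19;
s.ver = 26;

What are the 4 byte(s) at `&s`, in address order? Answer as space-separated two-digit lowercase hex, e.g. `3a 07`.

b8 4d e9 9a

[27+:5] len=-9 & 0x1f = 0x17; word=0xb8000000
[17+:10] kind=38 & 0x3ff = 0x26; word=0xb84c0000
[16+:1] addr_hi=1 & 0x1 = 0x1; word=0xb84d0000
[13+:3] slot=7 & 0x7 = 0x7; word=0xb84de000
[7+:6] cnt=19 & 0x3f = 0x13; word=0xb84de980
[0+:7] ver=26 & 0x7f = 0x1a; word=0xb84de99a
word = 0xb84de99a → big-endian bytes:
  [0]=0xb8  [1]=0x4d  [2]=0xe9  [3]=0x9a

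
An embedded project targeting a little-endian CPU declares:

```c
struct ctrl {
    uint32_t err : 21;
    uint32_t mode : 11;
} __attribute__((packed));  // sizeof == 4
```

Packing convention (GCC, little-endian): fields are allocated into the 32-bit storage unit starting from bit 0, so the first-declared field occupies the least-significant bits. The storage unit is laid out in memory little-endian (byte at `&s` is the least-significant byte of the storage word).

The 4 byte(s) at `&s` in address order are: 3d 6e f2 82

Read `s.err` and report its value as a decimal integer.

1207869

[0]=0x3d [1]=0x6e [2]=0xf2 [3]=0x82 (little-endian) → word 0x82f26e3d
err:21 @ bit 0 → (0x82f26e3d>>0)&0x1fffff = 0x126e3d  ←
mode:11 @ bit 21 → (0x82f26e3d>>21)&0x7ff = 0x417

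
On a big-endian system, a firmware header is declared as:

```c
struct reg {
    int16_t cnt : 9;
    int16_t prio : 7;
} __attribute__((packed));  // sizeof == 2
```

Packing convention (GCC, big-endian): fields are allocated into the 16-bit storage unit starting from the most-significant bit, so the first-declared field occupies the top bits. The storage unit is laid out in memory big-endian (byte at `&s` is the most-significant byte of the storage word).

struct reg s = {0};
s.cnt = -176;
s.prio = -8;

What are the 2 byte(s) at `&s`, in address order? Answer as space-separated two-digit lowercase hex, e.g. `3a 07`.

a8 78

[7+:9] cnt=-176 & 0x1ff = 0x150; word=0xa800
[0+:7] prio=-8 & 0x7f = 0x78; word=0xa878
word = 0xa878 → big-endian bytes:
  [0]=0xa8  [1]=0x78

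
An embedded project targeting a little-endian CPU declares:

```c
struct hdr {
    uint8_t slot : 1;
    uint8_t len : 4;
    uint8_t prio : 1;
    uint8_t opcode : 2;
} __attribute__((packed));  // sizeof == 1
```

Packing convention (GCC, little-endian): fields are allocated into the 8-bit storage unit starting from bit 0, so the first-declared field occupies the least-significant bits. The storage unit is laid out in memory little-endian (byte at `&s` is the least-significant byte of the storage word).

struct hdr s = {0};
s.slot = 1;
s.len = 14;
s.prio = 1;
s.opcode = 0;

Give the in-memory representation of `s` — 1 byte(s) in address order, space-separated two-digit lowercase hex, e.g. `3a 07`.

slot:1 = 1 → 0x1 << 0 → word 0x01
len:4 = 14 → 0xe << 1 → word 0x1d
prio:1 = 1 → 0x1 << 5 → word 0x3d
opcode:2 = 0 → 0x0 << 6 → word 0x3d
word = 0x3d → little-endian bytes:
  [0]=0x3d

3d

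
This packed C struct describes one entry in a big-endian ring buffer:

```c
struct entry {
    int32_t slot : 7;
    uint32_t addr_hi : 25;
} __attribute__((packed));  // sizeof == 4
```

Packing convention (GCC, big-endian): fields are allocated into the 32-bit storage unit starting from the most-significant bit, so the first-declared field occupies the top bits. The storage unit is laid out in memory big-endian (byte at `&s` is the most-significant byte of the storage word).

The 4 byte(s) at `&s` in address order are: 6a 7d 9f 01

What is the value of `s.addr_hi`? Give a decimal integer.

8232705

[0]=0x6a [1]=0x7d [2]=0x9f [3]=0x01 (big-endian) → word 0x6a7d9f01
slot [25+:7] = (word>>25) & 0x7f = 53
addr_hi [0+:25] = (word>>0) & 0x1ffffff = 8232705  ←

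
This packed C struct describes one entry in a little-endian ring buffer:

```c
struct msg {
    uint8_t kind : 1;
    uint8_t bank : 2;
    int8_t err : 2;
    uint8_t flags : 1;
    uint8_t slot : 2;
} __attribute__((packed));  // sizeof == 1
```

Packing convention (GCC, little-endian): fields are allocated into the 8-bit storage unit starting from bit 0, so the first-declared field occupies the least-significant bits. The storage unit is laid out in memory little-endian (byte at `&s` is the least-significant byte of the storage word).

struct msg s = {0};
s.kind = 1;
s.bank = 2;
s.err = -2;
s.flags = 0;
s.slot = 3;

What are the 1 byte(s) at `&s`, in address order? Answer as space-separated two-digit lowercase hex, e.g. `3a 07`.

d5

[0+:1] kind=1 & 0x1 = 0x1; word=0x01
[1+:2] bank=2 & 0x3 = 0x2; word=0x05
[3+:2] err=-2 & 0x3 = 0x2; word=0x15
[5+:1] flags=0 & 0x1 = 0x0; word=0x15
[6+:2] slot=3 & 0x3 = 0x3; word=0xd5
word = 0xd5 → little-endian bytes:
  [0]=0xd5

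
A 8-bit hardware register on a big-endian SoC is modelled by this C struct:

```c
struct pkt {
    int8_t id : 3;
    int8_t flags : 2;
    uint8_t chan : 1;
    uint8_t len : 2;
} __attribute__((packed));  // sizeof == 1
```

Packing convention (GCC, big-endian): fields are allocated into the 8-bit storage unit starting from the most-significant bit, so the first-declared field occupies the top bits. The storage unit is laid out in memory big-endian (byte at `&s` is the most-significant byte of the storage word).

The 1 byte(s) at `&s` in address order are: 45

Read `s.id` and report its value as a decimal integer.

[0]=0x45 (big-endian) → word 0x45
id:3 @ bit 5 → (0x45>>5)&0x7 = 0x2  ←
flags:2 @ bit 3 → (0x45>>3)&0x3 = 0x0
chan:1 @ bit 2 → (0x45>>2)&0x1 = 0x1
len:2 @ bit 0 → (0x45>>0)&0x3 = 0x1
id signed 3b, MSB=0: value = 2

2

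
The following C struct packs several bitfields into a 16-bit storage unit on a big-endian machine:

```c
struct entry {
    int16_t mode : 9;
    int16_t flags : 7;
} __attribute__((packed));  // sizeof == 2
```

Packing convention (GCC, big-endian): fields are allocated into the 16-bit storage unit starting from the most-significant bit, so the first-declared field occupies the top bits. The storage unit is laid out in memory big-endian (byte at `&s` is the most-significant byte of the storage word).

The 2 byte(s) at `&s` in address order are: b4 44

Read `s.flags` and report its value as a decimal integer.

[0]=0xb4 [1]=0x44 (big-endian) → word 0xb444
mode:9 @ bit 7 → (0xb444>>7)&0x1ff = 0x168
flags:7 @ bit 0 → (0xb444>>0)&0x7f = 0x44  ←
flags signed 7b, MSB=1: 68 - 128 = -60

-60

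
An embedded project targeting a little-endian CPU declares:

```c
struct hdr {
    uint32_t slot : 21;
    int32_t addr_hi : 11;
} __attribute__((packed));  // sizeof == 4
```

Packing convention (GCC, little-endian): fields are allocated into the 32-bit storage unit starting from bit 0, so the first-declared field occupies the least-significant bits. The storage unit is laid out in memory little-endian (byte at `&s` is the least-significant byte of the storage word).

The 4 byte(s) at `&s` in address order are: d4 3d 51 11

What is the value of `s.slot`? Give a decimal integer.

[0]=0xd4 [1]=0x3d [2]=0x51 [3]=0x11 (little-endian) → word 0x11513dd4
slot [0+:21] = (word>>0) & 0x1fffff = 1129940  ←
addr_hi [21+:11] = (word>>21) & 0x7ff = 138

1129940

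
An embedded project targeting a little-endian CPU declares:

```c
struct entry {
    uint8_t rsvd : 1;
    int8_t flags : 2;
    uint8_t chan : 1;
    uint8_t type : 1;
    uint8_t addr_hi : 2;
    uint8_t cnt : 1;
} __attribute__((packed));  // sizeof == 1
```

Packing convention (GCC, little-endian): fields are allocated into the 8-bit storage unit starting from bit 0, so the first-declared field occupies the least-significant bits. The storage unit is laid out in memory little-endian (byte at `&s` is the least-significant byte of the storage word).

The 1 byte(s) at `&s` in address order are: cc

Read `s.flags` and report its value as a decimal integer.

[0]=0xcc (little-endian) → word 0xcc
rsvd [0+:1] = (word>>0) & 0x1 = 0
flags [1+:2] = (word>>1) & 0x3 = 2  ←
chan [3+:1] = (word>>3) & 0x1 = 1
type [4+:1] = (word>>4) & 0x1 = 0
addr_hi [5+:2] = (word>>5) & 0x3 = 2
cnt [7+:1] = (word>>7) & 0x1 = 1
flags signed 2b, MSB=1: 2 - 4 = -2

-2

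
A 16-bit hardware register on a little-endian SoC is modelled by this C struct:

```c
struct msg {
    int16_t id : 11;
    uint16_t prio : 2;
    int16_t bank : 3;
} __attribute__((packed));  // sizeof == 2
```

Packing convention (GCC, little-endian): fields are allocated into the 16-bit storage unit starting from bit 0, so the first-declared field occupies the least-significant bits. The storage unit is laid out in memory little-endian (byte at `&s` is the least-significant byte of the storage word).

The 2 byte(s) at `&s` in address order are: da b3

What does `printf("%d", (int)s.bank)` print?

[0]=0xda [1]=0xb3 (little-endian) → word 0xb3da
id:11 @ bit 0 → (0xb3da>>0)&0x7ff = 0x3da
prio:2 @ bit 11 → (0xb3da>>11)&0x3 = 0x2
bank:3 @ bit 13 → (0xb3da>>13)&0x7 = 0x5  ←
bank signed 3b, MSB=1: 5 - 8 = -3

-3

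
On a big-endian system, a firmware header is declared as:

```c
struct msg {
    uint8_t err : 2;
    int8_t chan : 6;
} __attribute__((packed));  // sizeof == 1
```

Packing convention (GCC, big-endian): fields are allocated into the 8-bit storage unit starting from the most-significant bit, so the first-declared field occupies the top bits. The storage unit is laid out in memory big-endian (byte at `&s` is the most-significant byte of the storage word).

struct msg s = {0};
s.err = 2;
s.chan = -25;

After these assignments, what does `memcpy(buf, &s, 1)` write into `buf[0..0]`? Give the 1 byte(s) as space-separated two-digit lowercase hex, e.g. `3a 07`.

a7

[6+:2] err=2 & 0x3 = 0x2; word=0x80
[0+:6] chan=-25 & 0x3f = 0x27; word=0xa7
word = 0xa7 → big-endian bytes:
  [0]=0xa7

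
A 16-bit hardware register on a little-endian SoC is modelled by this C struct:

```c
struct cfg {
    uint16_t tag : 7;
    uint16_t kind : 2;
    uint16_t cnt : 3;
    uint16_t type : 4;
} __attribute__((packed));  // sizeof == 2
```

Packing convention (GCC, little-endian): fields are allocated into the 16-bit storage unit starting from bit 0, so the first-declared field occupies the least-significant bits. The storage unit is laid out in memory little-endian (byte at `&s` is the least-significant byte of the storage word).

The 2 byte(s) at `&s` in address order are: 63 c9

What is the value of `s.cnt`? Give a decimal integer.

[0]=0x63 [1]=0xc9 (little-endian) → word 0xc963
tag:7 @ bit 0 → (0xc963>>0)&0x7f = 0x63
kind:2 @ bit 7 → (0xc963>>7)&0x3 = 0x2
cnt:3 @ bit 9 → (0xc963>>9)&0x7 = 0x4  ←
type:4 @ bit 12 → (0xc963>>12)&0xf = 0xc

4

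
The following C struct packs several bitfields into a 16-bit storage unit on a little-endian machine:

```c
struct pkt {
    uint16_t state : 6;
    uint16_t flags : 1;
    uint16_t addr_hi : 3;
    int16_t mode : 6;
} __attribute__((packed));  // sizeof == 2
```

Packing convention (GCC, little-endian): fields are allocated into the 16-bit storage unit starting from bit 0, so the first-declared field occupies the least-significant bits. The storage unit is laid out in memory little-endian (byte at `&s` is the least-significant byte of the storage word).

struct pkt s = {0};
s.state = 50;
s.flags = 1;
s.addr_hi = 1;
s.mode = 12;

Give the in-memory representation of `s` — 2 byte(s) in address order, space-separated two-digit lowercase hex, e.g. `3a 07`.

state:6 = 50 → 0x32 << 0 → word 0x0032
flags:1 = 1 → 0x1 << 6 → word 0x0072
addr_hi:3 = 1 → 0x1 << 7 → word 0x00f2
mode:6 = 12 → 0xc << 10 → word 0x30f2
word = 0x30f2 → little-endian bytes:
  [0]=0xf2  [1]=0x30

f2 30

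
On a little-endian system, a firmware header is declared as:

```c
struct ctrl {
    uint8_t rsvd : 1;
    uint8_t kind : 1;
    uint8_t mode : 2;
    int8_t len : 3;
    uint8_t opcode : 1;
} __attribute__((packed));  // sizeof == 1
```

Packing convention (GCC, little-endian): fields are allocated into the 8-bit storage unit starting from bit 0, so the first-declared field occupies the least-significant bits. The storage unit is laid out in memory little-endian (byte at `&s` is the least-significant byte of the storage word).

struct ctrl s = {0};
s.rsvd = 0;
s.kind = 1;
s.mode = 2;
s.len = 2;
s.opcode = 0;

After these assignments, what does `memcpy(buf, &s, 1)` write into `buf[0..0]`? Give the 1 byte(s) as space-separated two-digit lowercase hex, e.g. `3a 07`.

rsvd:1 = 0 → 0x0 << 0 → word 0x00
kind:1 = 1 → 0x1 << 1 → word 0x02
mode:2 = 2 → 0x2 << 2 → word 0x0a
len:3 = 2 → 0x2 << 4 → word 0x2a
opcode:1 = 0 → 0x0 << 7 → word 0x2a
word = 0x2a → little-endian bytes:
  [0]=0x2a

2a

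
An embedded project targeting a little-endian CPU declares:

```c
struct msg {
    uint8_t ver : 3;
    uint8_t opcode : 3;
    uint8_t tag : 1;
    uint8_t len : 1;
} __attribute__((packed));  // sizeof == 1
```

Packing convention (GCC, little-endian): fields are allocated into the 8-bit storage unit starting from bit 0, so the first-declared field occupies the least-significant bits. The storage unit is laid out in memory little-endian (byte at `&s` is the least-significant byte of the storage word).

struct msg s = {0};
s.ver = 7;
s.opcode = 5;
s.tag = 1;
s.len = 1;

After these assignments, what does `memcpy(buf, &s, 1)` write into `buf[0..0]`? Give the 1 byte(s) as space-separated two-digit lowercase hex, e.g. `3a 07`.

ef

[0+:3] ver=7 & 0x7 = 0x7; word=0x07
[3+:3] opcode=5 & 0x7 = 0x5; word=0x2f
[6+:1] tag=1 & 0x1 = 0x1; word=0x6f
[7+:1] len=1 & 0x1 = 0x1; word=0xef
word = 0xef → little-endian bytes:
  [0]=0xef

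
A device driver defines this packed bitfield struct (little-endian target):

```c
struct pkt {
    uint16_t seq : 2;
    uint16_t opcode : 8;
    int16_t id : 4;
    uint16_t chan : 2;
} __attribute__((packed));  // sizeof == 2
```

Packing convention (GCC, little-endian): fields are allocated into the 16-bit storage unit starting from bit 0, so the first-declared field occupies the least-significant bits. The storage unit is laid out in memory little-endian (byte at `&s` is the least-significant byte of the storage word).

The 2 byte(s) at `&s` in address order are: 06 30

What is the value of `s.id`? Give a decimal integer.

-4

[0]=0x06 [1]=0x30 (little-endian) → word 0x3006
seq:2 @ bit 0 → (0x3006>>0)&0x3 = 0x2
opcode:8 @ bit 2 → (0x3006>>2)&0xff = 0x1
id:4 @ bit 10 → (0x3006>>10)&0xf = 0xc  ←
chan:2 @ bit 14 → (0x3006>>14)&0x3 = 0x0
id signed 4b, MSB=1: 12 - 16 = -4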